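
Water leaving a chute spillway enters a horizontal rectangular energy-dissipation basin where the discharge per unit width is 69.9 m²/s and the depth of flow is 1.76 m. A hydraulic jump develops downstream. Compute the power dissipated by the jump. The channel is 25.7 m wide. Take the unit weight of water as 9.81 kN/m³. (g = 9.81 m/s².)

P = 1035434 kW

V₁ = q/y₁ = 69.9/1.76 = 39.7 m/s. Fr₁ = V₁/√(g·y₁) = 39.7/√(9.81×1.76) = 9.56.
Bélanger equation: y₂/y₁ = ½[√(1 + 8Fr₁²) − 1] = ½[√731.9 − 1] = 13.0.
y₂ = 13.0 × 1.76 = 22.9 m.
Head loss: ΔE = (y₂ − y₁)³/(4y₁y₂) = (22.9 − 1.76)³/(4×1.76×22.9) = 9483/161 = 58.8 m.
Q = q·b = 69.9 × 25.7 = 1796 m³/s. P = γ·Q·ΔE = 9.81 × 1796 × 58.8 = 1035434 kW.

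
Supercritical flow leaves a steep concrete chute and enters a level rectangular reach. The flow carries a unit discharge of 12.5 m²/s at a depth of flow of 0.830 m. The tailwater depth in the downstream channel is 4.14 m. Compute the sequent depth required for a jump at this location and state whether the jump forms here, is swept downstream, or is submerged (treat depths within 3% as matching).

V₁ = q/y₁ = 12.5/0.830 = 15.1 m/s. Fr₁ = V₁/√(g·y₁) = 15.1/√(9.81×0.830) = 5.28.
Sequent-depth ratio: y₂/y₁ = ½[√(1 + 8Fr₁²) − 1] = ½[√223.8 − 1] = 6.98.
y₂ = 6.98 × 0.830 = 5.79 m.
Tailwater y_tw = 4.14 m: y_tw < y₂, so the jump is swept downstream.

y₂ = 5.79 m; the jump is swept downstream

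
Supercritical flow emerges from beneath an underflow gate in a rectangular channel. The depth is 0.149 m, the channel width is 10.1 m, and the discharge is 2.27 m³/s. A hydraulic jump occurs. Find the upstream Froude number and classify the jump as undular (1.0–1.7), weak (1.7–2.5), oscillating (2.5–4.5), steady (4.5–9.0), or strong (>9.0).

Fr₁ = 1.25; undular jump

q = Q/b = 2.27/10.1 = 0.225 m²/s; V₁ = q/y₁ = 1.51 m/s. Fr₁ = V₁/√(g·y₁) = 1.25.
Fr₁ = 1.25 lies in the undular range.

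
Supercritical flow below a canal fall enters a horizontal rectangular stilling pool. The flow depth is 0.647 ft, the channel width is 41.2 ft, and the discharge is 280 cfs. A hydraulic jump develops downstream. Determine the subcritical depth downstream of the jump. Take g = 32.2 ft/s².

y₂ = 1.81 ft

q = Q/b = 280/41.2 = 6.80 ft²/s; V₁ = q/y₁ = 10.5 ft/s. Fr₁ = V₁/√(g·y₁) = 2.30.
Bélanger equation: y₂/y₁ = ½[√(1 + 8Fr₁²) − 1] = ½[√43.37 − 1] = 2.79.
y₂ = 2.79 × 0.647 = 1.81 ft.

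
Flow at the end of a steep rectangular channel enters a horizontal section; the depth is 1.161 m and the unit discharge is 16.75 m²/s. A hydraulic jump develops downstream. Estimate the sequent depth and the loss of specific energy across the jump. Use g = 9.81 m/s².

V₁ = q/y₁ = 16.75/1.161 = 14.43 m/s. Fr₁ = V₁/√(g·y₁) = 14.43/√(9.81×1.161) = 4.275.
Bélanger equation: y₂/y₁ = ½[√(1 + 8Fr₁²) − 1] = ½[√147.20 − 1] = 5.566.
y₂ = 5.566 × 1.161 = 6.463 m.
Head loss: ΔE = (y₂ − y₁)³/(4y₁y₂) = (6.463 − 1.161)³/(4×1.161×6.463) = 149.0/30.01 = 4.965 m.

y₂ = 6.463 m; ΔE = 4.965 m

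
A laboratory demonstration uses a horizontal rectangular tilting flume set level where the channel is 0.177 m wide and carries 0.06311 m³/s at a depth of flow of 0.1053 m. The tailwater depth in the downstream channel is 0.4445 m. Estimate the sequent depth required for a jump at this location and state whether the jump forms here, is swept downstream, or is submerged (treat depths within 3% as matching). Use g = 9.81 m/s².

q = Q/b = 0.06311/0.177 = 0.3566 m²/s; V₁ = q/y₁ = 3.386 m/s. Fr₁ = V₁/√(g·y₁) = 3.332.
By Bélanger, y₂/y₁ = ½[√(1 + 8Fr₁²) − 1] = ½[√89.794 − 1] = 4.238.
y₂ = 4.238 × 0.1053 = 0.4463 m.
Tailwater y_tw = 0.4445 m: y_tw ≈ y₂, so the jump forms here.

y₂ = 0.4463 m; the jump forms here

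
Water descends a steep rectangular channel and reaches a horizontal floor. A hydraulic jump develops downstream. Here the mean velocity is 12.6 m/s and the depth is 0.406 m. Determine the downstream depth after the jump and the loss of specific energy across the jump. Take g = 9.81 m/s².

Fr₁ = V₁/√(g·y₁) = 12.6/√(9.81×0.406) = 6.31.
Bélanger equation: y₂/y₁ = ½[√(1 + 8Fr₁²) − 1] = ½[√319.9 − 1] = 8.44.
y₂ = 8.44 × 0.406 = 3.43 m.
q = V₁·y₁ = 12.6 × 0.406 = 5.12 m²/s. V₂ = q/y₂ = 5.12/3.43 = 1.49 m/s. E₁ = y₁ + V₁²/2g = 8.50 m; E₂ = y₂ + V₂²/2g = 3.54 m. ΔE = E₁ − E₂ = 4.96 m.

y₂ = 3.43 m; ΔE = 4.96 m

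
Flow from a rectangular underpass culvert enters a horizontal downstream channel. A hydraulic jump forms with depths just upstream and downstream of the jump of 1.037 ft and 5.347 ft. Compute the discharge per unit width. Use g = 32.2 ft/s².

For a rectangular channel the momentum equation gives q² = ½·g·y₁·y₂·(y₁ + y₂) = ½×32.2×1.037×5.347×6.384 = 569.9.
q = √569.9 = 23.87 ft²/s.

q = 23.87 ft²/s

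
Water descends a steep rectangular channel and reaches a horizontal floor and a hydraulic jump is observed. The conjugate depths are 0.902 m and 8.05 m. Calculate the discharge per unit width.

q = 17.9 m²/s

For a rectangular channel the momentum equation gives q² = ½·g·y₁·y₂·(y₁ + y₂) = ½×9.81×0.902×8.05×8.95 = 319.
q = √319 = 17.9 m²/s.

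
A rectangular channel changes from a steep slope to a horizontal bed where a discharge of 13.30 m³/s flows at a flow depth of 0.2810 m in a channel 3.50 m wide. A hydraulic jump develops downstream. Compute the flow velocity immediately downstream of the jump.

q = Q/b = 13.30/3.50 = 3.800 m²/s; V₁ = q/y₁ = 13.52 m/s. Fr₁ = V₁/√(g·y₁) = 8.145.
From the momentum equation for a rectangular channel, y₂/y₁ = ½[√(1 + 8Fr₁²) − 1] = ½[√531.72 − 1] = 11.03.
y₂ = 11.03 × 0.2810 = 3.099 m.
V₂ = q/y₂ = 3.800/3.099 = 1.226 m/s.

V₂ = 1.226 m/s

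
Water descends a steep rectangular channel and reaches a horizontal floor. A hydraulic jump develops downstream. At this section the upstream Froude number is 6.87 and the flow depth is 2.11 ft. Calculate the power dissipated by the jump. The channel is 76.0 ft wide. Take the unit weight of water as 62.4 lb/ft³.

Fr₁ = 6.87 (given).
Conjugate-depth relation: y₂/y₁ = ½[√(1 + 8Fr₁²) − 1] = ½[√378.6 − 1] = 9.23.
y₂ = 9.23 × 2.11 = 19.5 ft.
Head loss: ΔE = (y₂ − y₁)³/(4y₁y₂) = (19.5 − 2.11)³/(4×2.11×19.5) = 5234/164 = 31.8 ft.
V₁ = Fr₁·√(g·y₁) = 6.87×√(32.2×2.11) = 56.6 ft/s; q = V₁·y₁ = 119 ft²/s. Q = q·b = 119 × 76.0 = 9081 cfs. P = γ·Q·ΔE/550 = 62.4 × 9081 × 31.8 / 550 = 32809 hp.

P = 32809 hp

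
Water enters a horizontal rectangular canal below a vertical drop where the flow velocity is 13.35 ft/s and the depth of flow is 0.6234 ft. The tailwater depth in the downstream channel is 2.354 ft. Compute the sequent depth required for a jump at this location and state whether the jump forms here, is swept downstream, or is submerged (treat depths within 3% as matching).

y₂ = 2.334 ft; the jump forms here

Fr₁ = V₁/√(g·y₁) = 13.35/√(32.2×0.6234) = 2.980.
Bélanger equation: y₂/y₁ = ½[√(1 + 8Fr₁²) − 1] = ½[√72.028 − 1] = 3.743.
y₂ = 3.743 × 0.6234 = 2.334 ft.
Tailwater y_tw = 2.354 ft: y_tw ≈ y₂, so the jump forms here.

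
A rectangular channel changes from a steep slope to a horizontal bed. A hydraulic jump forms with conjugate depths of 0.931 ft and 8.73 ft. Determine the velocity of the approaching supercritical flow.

For a rectangular channel the momentum equation gives q² = ½·g·y₁·y₂·(y₁ + y₂) = ½×32.2×0.931×8.73×9.66 = 1264.
q = √1264 = 35.6 ft²/s.
V₁ = q/y₁ = 35.6/0.931 = 38.2 ft/s.

V₁ = 38.2 ft/s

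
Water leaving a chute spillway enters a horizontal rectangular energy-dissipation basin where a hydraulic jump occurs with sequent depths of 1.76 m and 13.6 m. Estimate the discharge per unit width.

q = 42.5 m²/s

For a rectangular channel the momentum equation gives q² = ½·g·y₁·y₂·(y₁ + y₂) = ½×9.81×1.76×13.6×15.4 = 1803.
q = √1803 = 42.5 m²/s.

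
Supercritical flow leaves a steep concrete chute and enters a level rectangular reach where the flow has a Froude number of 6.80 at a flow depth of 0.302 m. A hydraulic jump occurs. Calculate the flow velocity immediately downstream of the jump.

V₂ = 1.28 m/s

Fr₁ = 6.80 (given).
Conjugate-depth relation: y₂/y₁ = ½[√(1 + 8Fr₁²) − 1] = ½[√370.9 − 1] = 9.13.
y₂ = 9.13 × 0.302 = 2.76 m.
V₁ = Fr₁·√(g·y₁) = 6.80×√(9.81×0.302) = 11.7 m/s; q = V₁·y₁ = 3.53 m²/s.
V₂ = q/y₂ = 3.53/2.76 = 1.28 m/s.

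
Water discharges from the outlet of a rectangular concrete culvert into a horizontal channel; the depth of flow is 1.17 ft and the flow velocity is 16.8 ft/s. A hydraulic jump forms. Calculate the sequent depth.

Fr₁ = V₁/√(g·y₁) = 16.8/√(32.2×1.17) = 2.74.
By Bélanger, y₂/y₁ = ½[√(1 + 8Fr₁²) − 1] = ½[√60.93 − 1] = 3.40.
y₂ = 3.40 × 1.17 = 3.98 ft.

y₂ = 3.98 ft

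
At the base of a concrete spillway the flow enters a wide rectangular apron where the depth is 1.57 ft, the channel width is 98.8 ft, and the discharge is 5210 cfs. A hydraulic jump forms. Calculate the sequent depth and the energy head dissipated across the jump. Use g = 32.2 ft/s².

y₂ = 9.73 ft; ΔE = 8.90 ft

q = Q/b = 5210/98.8 = 52.7 ft²/s; V₁ = q/y₁ = 33.6 ft/s. Fr₁ = V₁/√(g·y₁) = 4.72.
Bélanger equation: y₂/y₁ = ½[√(1 + 8Fr₁²) − 1] = ½[√179.5 − 1] = 6.20.
y₂ = 6.20 × 1.57 = 9.73 ft.
V₂ = q/y₂ = 52.7/9.73 = 5.42 ft/s. E₁ = y₁ + V₁²/2g = 19.1 ft; E₂ = y₂ + V₂²/2g = 10.2 ft. ΔE = E₁ − E₂ = 8.90 ft.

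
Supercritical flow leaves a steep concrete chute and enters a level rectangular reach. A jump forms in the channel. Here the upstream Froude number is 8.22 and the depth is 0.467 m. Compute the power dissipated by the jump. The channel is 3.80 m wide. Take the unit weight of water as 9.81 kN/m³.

Fr₁ = 8.22 (given).
Bélanger equation: y₂/y₁ = ½[√(1 + 8Fr₁²) − 1] = ½[√541.5 − 1] = 11.1.
y₂ = 11.1 × 0.467 = 5.20 m.
Head loss: ΔE = (y₂ − y₁)³/(4y₁y₂) = (5.20 − 0.467)³/(4×0.467×5.20) = 106/9.71 = 10.9 m.
V₁ = Fr₁·√(g·y₁) = 8.22×√(9.81×0.467) = 17.6 m/s; q = V₁·y₁ = 8.22 m²/s. Q = q·b = 8.22 × 3.80 = 31.2 m³/s. P = γ·Q·ΔE = 9.81 × 31.2 × 10.9 = 3344 kW.

P = 3344 kW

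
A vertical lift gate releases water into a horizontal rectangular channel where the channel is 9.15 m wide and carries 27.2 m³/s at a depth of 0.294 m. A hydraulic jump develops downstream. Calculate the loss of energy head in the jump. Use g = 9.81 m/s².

ΔE = 3.09 m

q = Q/b = 27.2/9.15 = 2.97 m²/s; V₁ = q/y₁ = 10.1 m/s. Fr₁ = V₁/√(g·y₁) = 5.95.
Bélanger equation: y₂/y₁ = ½[√(1 + 8Fr₁²) − 1] = ½[√284.6 − 1] = 7.93.
y₂ = 7.93 × 0.294 = 2.33 m.
Head loss: ΔE = (y₂ − y₁)³/(4y₁y₂) = (2.33 − 0.294)³/(4×0.294×2.33) = 8.47/2.74 = 3.09 m.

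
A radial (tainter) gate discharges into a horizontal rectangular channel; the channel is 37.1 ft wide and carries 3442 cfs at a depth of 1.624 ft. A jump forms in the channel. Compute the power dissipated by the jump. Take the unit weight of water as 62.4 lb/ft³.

q = Q/b = 3442/37.1 = 92.78 ft²/s; V₁ = q/y₁ = 57.13 ft/s. Fr₁ = V₁/√(g·y₁) = 7.900.
From the momentum equation for a rectangular channel, y₂/y₁ = ½[√(1 + 8Fr₁²) − 1] = ½[√500.29 − 1] = 10.68.
y₂ = 10.68 × 1.624 = 17.35 ft.
Head loss: ΔE = (y₂ − y₁)³/(4y₁y₂) = (17.35 − 1.624)³/(4×1.624×17.35) = 3889/112.7 = 34.51 ft.
P = γ·Q·ΔE/550 = 62.4 × 3442 × 34.51 / 550 = 13476 hp.

P = 13476 hp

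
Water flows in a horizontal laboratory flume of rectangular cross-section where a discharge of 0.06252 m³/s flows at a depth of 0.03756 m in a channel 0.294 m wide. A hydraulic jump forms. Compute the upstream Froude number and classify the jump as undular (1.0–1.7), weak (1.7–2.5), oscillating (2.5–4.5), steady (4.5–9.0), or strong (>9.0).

q = Q/b = 0.06252/0.294 = 0.2127 m²/s; V₁ = q/y₁ = 5.662 m/s. Fr₁ = V₁/√(g·y₁) = 9.327.
Fr₁ = 9.327 lies in the strong range.

Fr₁ = 9.327; strong jump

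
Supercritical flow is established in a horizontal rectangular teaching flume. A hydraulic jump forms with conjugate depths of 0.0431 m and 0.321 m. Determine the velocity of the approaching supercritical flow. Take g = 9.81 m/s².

For a rectangular channel the momentum equation gives q² = ½·g·y₁·y₂·(y₁ + y₂) = ½×9.81×0.0431×0.321×0.364 = 0.0247.
q = √0.0247 = 0.157 m²/s.
V₁ = q/y₁ = 0.157/0.0431 = 3.65 m/s.

V₁ = 3.65 m/s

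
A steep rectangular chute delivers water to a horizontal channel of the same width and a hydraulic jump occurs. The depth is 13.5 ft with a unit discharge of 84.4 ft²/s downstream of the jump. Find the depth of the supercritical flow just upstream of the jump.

y₁ = 2.10 ft

V₂ = q/y₂ = 84.4/13.5 = 6.25 ft/s; Fr₂ = V₂/√(g·y₂) = 0.300.
Since the conjugate-depth ratio holds either way, y₁/y₂ = ½[√(1 + 8Fr₂²) − 1] = ½[√1.719 − 1] = 0.156.
y₁ = 0.156 × 13.5 = 2.10 ft.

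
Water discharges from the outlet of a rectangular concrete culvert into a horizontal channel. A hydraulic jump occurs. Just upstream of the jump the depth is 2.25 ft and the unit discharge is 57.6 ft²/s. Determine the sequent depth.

V₁ = q/y₁ = 57.6/2.25 = 25.6 ft/s. Fr₁ = V₁/√(g·y₁) = 25.6/√(32.2×2.25) = 3.01.
Conjugate-depth relation: y₂/y₁ = ½[√(1 + 8Fr₁²) − 1] = ½[√73.37 − 1] = 3.78.
y₂ = 3.78 × 2.25 = 8.51 ft.

y₂ = 8.51 ft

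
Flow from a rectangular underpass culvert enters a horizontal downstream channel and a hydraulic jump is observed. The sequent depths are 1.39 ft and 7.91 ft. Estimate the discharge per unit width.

q = 40.6 ft²/s

For a rectangular channel the momentum equation gives q² = ½·g·y₁·y₂·(y₁ + y₂) = ½×32.2×1.39×7.91×9.30 = 1646.
q = √1646 = 40.6 ft²/s.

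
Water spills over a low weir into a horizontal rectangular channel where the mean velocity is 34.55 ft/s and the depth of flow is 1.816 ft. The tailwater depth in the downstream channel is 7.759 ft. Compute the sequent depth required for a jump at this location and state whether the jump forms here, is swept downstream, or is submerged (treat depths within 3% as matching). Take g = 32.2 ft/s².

y₂ = 10.73 ft; the jump is swept downstream

Fr₁ = V₁/√(g·y₁) = 34.55/√(32.2×1.816) = 4.518.
Sequent-depth ratio: y₂/y₁ = ½[√(1 + 8Fr₁²) − 1] = ½[√164.31 − 1] = 5.909.
y₂ = 5.909 × 1.816 = 10.73 ft.
Tailwater y_tw = 7.759 ft: y_tw < y₂, so the jump is swept downstream.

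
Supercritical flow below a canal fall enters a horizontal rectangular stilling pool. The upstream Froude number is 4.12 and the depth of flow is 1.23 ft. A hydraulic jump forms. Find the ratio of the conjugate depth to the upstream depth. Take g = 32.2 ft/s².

Fr₁ = 4.12 (given).
From the momentum equation for a rectangular channel, y₂/y₁ = ½[√(1 + 8Fr₁²) − 1] = ½[√136.8 − 1] = 5.35.

y₂/y₁ = 5.35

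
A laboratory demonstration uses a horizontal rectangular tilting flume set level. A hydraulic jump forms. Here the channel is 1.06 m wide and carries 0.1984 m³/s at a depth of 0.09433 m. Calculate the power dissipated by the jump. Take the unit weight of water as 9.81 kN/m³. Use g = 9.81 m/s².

P = 0.05803 kW

q = Q/b = 0.1984/1.06 = 0.1872 m²/s; V₁ = q/y₁ = 1.984 m/s. Fr₁ = V₁/√(g·y₁) = 2.063.
Sequent-depth ratio: y₂/y₁ = ½[√(1 + 8Fr₁²) − 1] = ½[√35.036 − 1] = 2.460.
y₂ = 2.460 × 0.09433 = 0.2320 m.
V₂ = q/y₂ = 0.1872/0.2320 = 0.8067 m/s. E₁ = y₁ + V₁²/2g = 0.2950 m; E₂ = y₂ + V₂²/2g = 0.2652 m. ΔE = E₁ − E₂ = 0.02981 m.
P = γ·Q·ΔE = 9.81 × 0.1984 × 0.02981 = 0.05803 kW.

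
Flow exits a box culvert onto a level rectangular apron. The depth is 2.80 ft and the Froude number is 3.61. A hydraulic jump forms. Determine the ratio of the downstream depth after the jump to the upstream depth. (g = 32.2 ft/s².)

y₂/y₁ = 4.63

Fr₁ = 3.61 (given).
From the momentum equation for a rectangular channel, y₂/y₁ = ½[√(1 + 8Fr₁²) − 1] = ½[√105.3 − 1] = 4.63.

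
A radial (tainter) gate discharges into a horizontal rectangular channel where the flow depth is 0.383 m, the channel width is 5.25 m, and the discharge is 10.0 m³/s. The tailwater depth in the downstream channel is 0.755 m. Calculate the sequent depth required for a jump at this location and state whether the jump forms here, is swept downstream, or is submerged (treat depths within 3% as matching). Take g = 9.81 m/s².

y₂ = 1.21 m; the jump is swept downstream

q = Q/b = 10.0/5.25 = 1.90 m²/s; V₁ = q/y₁ = 4.97 m/s. Fr₁ = V₁/√(g·y₁) = 2.57.
By Bélanger, y₂/y₁ = ½[√(1 + 8Fr₁²) − 1] = ½[√53.66 − 1] = 3.16.
y₂ = 3.16 × 0.383 = 1.21 m.
Tailwater y_tw = 0.755 m: y_tw < y₂, so the jump is swept downstream.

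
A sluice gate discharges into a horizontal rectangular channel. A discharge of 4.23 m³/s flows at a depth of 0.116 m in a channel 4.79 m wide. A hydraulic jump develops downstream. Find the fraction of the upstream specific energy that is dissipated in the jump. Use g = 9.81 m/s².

ΔE/E₁ = 0.627 (62.7%)

q = Q/b = 4.23/4.79 = 0.883 m²/s; V₁ = q/y₁ = 7.61 m/s. Fr₁ = V₁/√(g·y₁) = 7.14.
From the momentum equation for a rectangular channel, y₂/y₁ = ½[√(1 + 8Fr₁²) − 1] = ½[√408.4 − 1] = 9.60.
y₂ = 9.60 × 0.116 = 1.11 m.
E₁ = y₁ + V₁²/2g = 3.07 m. ΔE = (y₂ − y₁)³/(4y₁y₂) = 1.92 m. ΔE/E₁ = 1.92/3.07 = 0.627.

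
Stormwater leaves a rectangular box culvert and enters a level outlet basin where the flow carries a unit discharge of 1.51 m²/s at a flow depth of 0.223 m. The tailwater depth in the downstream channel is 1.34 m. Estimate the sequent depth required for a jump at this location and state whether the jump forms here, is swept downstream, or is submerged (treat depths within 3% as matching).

y₂ = 1.34 m; the jump forms here

V₁ = q/y₁ = 1.51/0.223 = 6.77 m/s. Fr₁ = V₁/√(g·y₁) = 6.77/√(9.81×0.223) = 4.58.
By Bélanger, y₂/y₁ = ½[√(1 + 8Fr₁²) − 1] = ½[√168.7 − 1] = 5.99.
y₂ = 5.99 × 0.223 = 1.34 m.
Tailwater y_tw = 1.34 m: y_tw ≈ y₂, so the jump forms here.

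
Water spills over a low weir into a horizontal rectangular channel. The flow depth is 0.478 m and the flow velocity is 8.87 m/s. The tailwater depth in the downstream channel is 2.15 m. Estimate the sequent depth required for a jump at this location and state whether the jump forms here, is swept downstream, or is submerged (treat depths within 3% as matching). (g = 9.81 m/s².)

Fr₁ = V₁/√(g·y₁) = 8.87/√(9.81×0.478) = 4.10.
Sequent-depth ratio: y₂/y₁ = ½[√(1 + 8Fr₁²) − 1] = ½[√135.2 − 1] = 5.31.
y₂ = 5.31 × 0.478 = 2.54 m.
Tailwater y_tw = 2.15 m: y_tw < y₂, so the jump is swept downstream.

y₂ = 2.54 m; the jump is swept downstream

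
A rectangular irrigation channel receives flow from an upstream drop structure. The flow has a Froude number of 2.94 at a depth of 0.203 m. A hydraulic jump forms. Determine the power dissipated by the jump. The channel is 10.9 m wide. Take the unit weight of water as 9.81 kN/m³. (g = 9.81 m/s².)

P = 24.1 kW

Fr₁ = 2.94 (given).
Conjugate-depth relation: y₂/y₁ = ½[√(1 + 8Fr₁²) − 1] = ½[√70.15 − 1] = 3.69.
y₂ = 3.69 × 0.203 = 0.749 m.
V₁ = Fr₁·√(g·y₁) = 2.94×√(9.81×0.203) = 4.15 m/s; q = V₁·y₁ = 0.842 m²/s. V₂ = q/y₂ = 0.842/0.749 = 1.13 m/s. E₁ = y₁ + V₁²/2g = 1.08 m; E₂ = y₂ + V₂²/2g = 0.813 m. ΔE = E₁ − E₂ = 0.267 m.
Q = q·b = 0.842 × 10.9 = 9.18 m³/s. P = γ·Q·ΔE = 9.81 × 9.18 × 0.267 = 24.1 kW.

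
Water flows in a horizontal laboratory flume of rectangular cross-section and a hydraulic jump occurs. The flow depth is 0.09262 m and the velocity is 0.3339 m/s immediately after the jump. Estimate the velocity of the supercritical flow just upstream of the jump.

Fr₂ = V₂/√(g·y₂) = 0.3339/√(9.81×0.09262) = 0.3503.
Since the conjugate-depth ratio holds either way, y₁/y₂ = ½[√(1 + 8Fr₂²) − 1] = ½[√1.9816 − 1] = 0.2039.
y₁ = 0.2039 × 0.09262 = 0.01888 m.
V₁ = q/y₁ = 0.03093/0.01888 = 1.638 m/s.

V₁ = 1.638 m/s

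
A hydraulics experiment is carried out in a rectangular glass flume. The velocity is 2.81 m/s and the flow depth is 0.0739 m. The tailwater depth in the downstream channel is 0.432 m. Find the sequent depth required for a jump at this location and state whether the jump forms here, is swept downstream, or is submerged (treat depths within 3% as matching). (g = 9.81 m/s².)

y₂ = 0.310 m; the jump is submerged

Fr₁ = V₁/√(g·y₁) = 2.81/√(9.81×0.0739) = 3.30.
Conjugate-depth relation: y₂/y₁ = ½[√(1 + 8Fr₁²) − 1] = ½[√88.13 − 1] = 4.19.
y₂ = 4.19 × 0.0739 = 0.310 m.
Tailwater y_tw = 0.432 m: y_tw > y₂, so the jump is submerged.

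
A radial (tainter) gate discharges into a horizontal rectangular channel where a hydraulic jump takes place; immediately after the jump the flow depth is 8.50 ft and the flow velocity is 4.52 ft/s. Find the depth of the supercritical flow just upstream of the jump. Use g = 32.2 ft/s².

Fr₂ = V₂/√(g·y₂) = 4.52/√(32.2×8.50) = 0.273.
The Bélanger relation is symmetric: y₁/y₂ = ½[√(1 + 8Fr₂²) − 1] = ½[√1.597 − 1] = 0.132.
y₁ = 0.132 × 8.50 = 1.12 ft.

y₁ = 1.12 ft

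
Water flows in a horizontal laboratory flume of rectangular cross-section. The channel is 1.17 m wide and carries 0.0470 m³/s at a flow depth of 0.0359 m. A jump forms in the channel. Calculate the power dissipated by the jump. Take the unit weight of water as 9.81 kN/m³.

q = Q/b = 0.0470/1.17 = 0.0402 m²/s; V₁ = q/y₁ = 1.12 m/s. Fr₁ = V₁/√(g·y₁) = 1.89.
Bélanger equation: y₂/y₁ = ½[√(1 + 8Fr₁²) − 1] = ½[√29.44 − 1] = 2.21.
y₂ = 2.21 × 0.0359 = 0.0794 m.
V₂ = q/y₂ = 0.0402/0.0794 = 0.506 m/s. E₁ = y₁ + V₁²/2g = 0.0997 m; E₂ = y₂ + V₂²/2g = 0.0925 m. ΔE = E₁ − E₂ = 0.00724 m.
P = γ·Q·ΔE = 9.81 × 0.0470 × 0.00724 = 0.00334 kW.

P = 0.00334 kW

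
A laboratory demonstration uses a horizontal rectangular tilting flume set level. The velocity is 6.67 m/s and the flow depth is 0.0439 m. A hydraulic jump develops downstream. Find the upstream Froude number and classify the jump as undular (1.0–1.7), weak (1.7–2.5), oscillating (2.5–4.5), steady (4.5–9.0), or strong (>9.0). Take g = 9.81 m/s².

Fr₁ = V₁/√(g·y₁) = 6.67/√(9.81×0.0439) = 10.2.
Fr₁ = 10.2 lies in the strong range.

Fr₁ = 10.2; strong jump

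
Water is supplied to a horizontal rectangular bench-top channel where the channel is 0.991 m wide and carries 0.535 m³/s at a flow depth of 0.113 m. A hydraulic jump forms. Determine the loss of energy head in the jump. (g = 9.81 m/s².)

ΔE = 0.572 m

q = Q/b = 0.535/0.991 = 0.540 m²/s; V₁ = q/y₁ = 4.78 m/s. Fr₁ = V₁/√(g·y₁) = 4.54.
Bélanger equation: y₂/y₁ = ½[√(1 + 8Fr₁²) − 1] = ½[√165.7 − 1] = 5.94.
y₂ = 5.94 × 0.113 = 0.671 m.
V₂ = q/y₂ = 0.540/0.671 = 0.805 m/s. E₁ = y₁ + V₁²/2g = 1.28 m; E₂ = y₂ + V₂²/2g = 0.704 m. ΔE = E₁ − E₂ = 0.572 m.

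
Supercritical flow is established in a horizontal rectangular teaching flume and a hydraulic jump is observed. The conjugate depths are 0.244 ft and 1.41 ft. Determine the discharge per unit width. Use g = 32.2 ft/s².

For a rectangular channel the momentum equation gives q² = ½·g·y₁·y₂·(y₁ + y₂) = ½×32.2×0.244×1.41×1.65 = 9.16.
q = √9.16 = 3.03 ft²/s.

q = 3.03 ft²/s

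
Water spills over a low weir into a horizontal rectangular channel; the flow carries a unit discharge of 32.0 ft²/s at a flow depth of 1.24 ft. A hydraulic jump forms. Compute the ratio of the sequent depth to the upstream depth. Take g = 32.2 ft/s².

y₂/y₁ = 5.30

V₁ = q/y₁ = 32.0/1.24 = 25.8 ft/s. Fr₁ = V₁/√(g·y₁) = 25.8/√(32.2×1.24) = 4.08.
By Bélanger, y₂/y₁ = ½[√(1 + 8Fr₁²) − 1] = ½[√134.4 − 1] = 5.30.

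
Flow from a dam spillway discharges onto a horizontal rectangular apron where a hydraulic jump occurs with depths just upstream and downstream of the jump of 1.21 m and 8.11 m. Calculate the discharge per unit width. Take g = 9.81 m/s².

q = 21.2 m²/s

For a rectangular channel the momentum equation gives q² = ½·g·y₁·y₂·(y₁ + y₂) = ½×9.81×1.21×8.11×9.32 = 449.
q = √449 = 21.2 m²/s.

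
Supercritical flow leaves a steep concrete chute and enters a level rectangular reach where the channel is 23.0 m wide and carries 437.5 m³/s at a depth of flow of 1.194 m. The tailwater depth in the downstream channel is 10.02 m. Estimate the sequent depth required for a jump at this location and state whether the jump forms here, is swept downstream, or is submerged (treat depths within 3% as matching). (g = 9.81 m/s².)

y₂ = 7.286 m; the jump is submerged

q = Q/b = 437.5/23.0 = 19.02 m²/s; V₁ = q/y₁ = 15.93 m/s. Fr₁ = V₁/√(g·y₁) = 4.655.
From the momentum equation for a rectangular channel, y₂/y₁ = ½[√(1 + 8Fr₁²) − 1] = ½[√174.34 − 1] = 6.102.
y₂ = 6.102 × 1.194 = 7.286 m.
Tailwater y_tw = 10.02 m: y_tw > y₂, so the jump is submerged.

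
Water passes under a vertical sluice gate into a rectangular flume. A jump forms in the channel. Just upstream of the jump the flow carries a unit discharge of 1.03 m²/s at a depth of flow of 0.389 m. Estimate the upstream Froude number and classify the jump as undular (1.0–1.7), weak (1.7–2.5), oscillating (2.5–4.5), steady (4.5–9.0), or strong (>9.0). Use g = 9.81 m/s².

V₁ = q/y₁ = 1.03/0.389 = 2.65 m/s. Fr₁ = V₁/√(g·y₁) = 2.65/√(9.81×0.389) = 1.36.
Fr₁ = 1.36 lies in the undular range.

Fr₁ = 1.36; undular jump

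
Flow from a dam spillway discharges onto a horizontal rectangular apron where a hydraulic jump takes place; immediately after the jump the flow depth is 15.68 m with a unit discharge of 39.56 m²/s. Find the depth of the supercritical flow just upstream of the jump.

V₂ = q/y₂ = 39.56/15.68 = 2.523 m/s; Fr₂ = V₂/√(g·y₂) = 0.2034.
Since the conjugate-depth ratio holds either way, y₁/y₂ = ½[√(1 + 8Fr₂²) − 1] = ½[√1.3311 − 1] = 0.07686.
y₁ = 0.07686 × 15.68 = 1.205 m.

y₁ = 1.205 m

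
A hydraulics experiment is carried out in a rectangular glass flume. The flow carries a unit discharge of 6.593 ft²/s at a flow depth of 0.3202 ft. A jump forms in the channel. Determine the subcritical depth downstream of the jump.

y₂ = 2.748 ft

V₁ = q/y₁ = 6.593/0.3202 = 20.59 ft/s. Fr₁ = V₁/√(g·y₁) = 20.59/√(32.2×0.3202) = 6.412.
Sequent-depth ratio: y₂/y₁ = ½[√(1 + 8Fr₁²) − 1] = ½[√329.95 − 1] = 8.582.
y₂ = 8.582 × 0.3202 = 2.748 ft.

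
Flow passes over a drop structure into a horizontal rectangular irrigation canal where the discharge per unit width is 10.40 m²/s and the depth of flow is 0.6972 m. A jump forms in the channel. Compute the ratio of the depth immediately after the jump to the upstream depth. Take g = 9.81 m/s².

y₂/y₁ = 7.582

V₁ = q/y₁ = 10.40/0.6972 = 14.92 m/s. Fr₁ = V₁/√(g·y₁) = 14.92/√(9.81×0.6972) = 5.704.
Sequent-depth ratio: y₂/y₁ = ½[√(1 + 8Fr₁²) − 1] = ½[√261.26 − 1] = 7.582.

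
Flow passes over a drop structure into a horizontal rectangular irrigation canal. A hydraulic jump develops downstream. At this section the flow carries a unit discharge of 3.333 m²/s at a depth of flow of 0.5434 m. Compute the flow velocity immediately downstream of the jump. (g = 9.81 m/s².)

V₁ = q/y₁ = 3.333/0.5434 = 6.134 m/s. Fr₁ = V₁/√(g·y₁) = 6.134/√(9.81×0.5434) = 2.657.
Sequent-depth ratio: y₂/y₁ = ½[√(1 + 8Fr₁²) − 1] = ½[√57.459 − 1] = 3.290.
y₂ = 3.290 × 0.5434 = 1.788 m.
V₂ = q/y₂ = 3.333/1.788 = 1.864 m/s.

V₂ = 1.864 m/s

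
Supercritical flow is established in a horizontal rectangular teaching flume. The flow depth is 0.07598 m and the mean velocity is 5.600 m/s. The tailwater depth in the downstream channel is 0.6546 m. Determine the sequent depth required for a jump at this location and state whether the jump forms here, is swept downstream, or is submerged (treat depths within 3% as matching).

y₂ = 0.6600 m; the jump forms here

Fr₁ = V₁/√(g·y₁) = 5.600/√(9.81×0.07598) = 6.486.
Conjugate-depth relation: y₂/y₁ = ½[√(1 + 8Fr₁²) − 1] = ½[√337.59 − 1] = 8.687.
y₂ = 8.687 × 0.07598 = 0.6600 m.
Tailwater y_tw = 0.6546 m: y_tw ≈ y₂, so the jump forms here.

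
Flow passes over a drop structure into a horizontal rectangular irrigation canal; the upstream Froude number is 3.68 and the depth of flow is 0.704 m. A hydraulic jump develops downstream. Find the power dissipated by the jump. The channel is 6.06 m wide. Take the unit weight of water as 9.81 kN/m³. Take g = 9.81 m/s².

Fr₁ = 3.68 (given).
By Bélanger, y₂/y₁ = ½[√(1 + 8Fr₁²) − 1] = ½[√109.3 − 1] = 4.73.
y₂ = 4.73 × 0.704 = 3.33 m.
Head loss: ΔE = (y₂ − y₁)³/(4y₁y₂) = (3.33 − 0.704)³/(4×0.704×3.33) = 18.1/9.37 = 1.93 m.
V₁ = Fr₁·√(g·y₁) = 3.68×√(9.81×0.704) = 9.67 m/s; q = V₁·y₁ = 6.81 m²/s. Q = q·b = 6.81 × 6.06 = 41.3 m³/s. P = γ·Q·ΔE = 9.81 × 41.3 × 1.93 = 781 kW.

P = 781 kW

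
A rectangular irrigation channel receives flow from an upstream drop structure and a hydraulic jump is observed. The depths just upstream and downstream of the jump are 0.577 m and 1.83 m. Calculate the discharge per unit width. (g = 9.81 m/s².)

For a rectangular channel the momentum equation gives q² = ½·g·y₁·y₂·(y₁ + y₂) = ½×9.81×0.577×1.83×2.41 = 12.5.
q = √12.5 = 3.53 m²/s.

q = 3.53 m²/s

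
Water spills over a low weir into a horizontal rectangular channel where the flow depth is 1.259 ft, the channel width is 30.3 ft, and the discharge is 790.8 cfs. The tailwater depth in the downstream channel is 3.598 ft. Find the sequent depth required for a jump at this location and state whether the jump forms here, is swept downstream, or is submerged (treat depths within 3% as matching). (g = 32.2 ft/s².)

y₂ = 5.202 ft; the jump is swept downstream

q = Q/b = 790.8/30.3 = 26.10 ft²/s; V₁ = q/y₁ = 20.73 ft/s. Fr₁ = V₁/√(g·y₁) = 3.256.
Sequent-depth ratio: y₂/y₁ = ½[√(1 + 8Fr₁²) − 1] = ½[√85.802 − 1] = 4.131.
y₂ = 4.131 × 1.259 = 5.202 ft.
Tailwater y_tw = 3.598 ft: y_tw < y₂, so the jump is swept downstream.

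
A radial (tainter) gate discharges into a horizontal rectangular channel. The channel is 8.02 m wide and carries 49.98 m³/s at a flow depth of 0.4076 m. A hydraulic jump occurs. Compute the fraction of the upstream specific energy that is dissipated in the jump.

ΔE/E₁ = 0.649 (64.9%)

q = Q/b = 49.98/8.02 = 6.232 m²/s; V₁ = q/y₁ = 15.29 m/s. Fr₁ = V₁/√(g·y₁) = 7.646.
From the momentum equation for a rectangular channel, y₂/y₁ = ½[√(1 + 8Fr₁²) − 1] = ½[√468.69 − 1] = 10.32.
y₂ = 10.32 × 0.4076 = 4.208 m.
E₁ = y₁ + V₁²/2g = 12.32 m. ΔE = (y₂ − y₁)³/(4y₁y₂) = 8.002 m. ΔE/E₁ = 8.002/12.32 = 0.649.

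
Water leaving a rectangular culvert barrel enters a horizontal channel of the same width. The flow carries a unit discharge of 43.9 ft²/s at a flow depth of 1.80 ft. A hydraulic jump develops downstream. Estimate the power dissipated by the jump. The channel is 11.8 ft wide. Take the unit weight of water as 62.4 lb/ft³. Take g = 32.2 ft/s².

P = 186 hp

V₁ = q/y₁ = 43.9/1.80 = 24.4 ft/s. Fr₁ = V₁/√(g·y₁) = 24.4/√(32.2×1.80) = 3.20.
Conjugate-depth relation: y₂/y₁ = ½[√(1 + 8Fr₁²) − 1] = ½[√83.10 − 1] = 4.06.
y₂ = 4.06 × 1.80 = 7.30 ft.
Head loss: ΔE = (y₂ − y₁)³/(4y₁y₂) = (7.30 − 1.80)³/(4×1.80×7.30) = 167/52.6 = 3.17 ft.
Q = q·b = 43.9 × 11.8 = 518 cfs. P = γ·Q·ΔE/550 = 62.4 × 518 × 3.17 / 550 = 186 hp.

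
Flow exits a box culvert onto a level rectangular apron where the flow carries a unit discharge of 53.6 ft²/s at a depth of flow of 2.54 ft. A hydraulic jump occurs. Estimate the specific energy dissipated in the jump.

V₁ = q/y₁ = 53.6/2.54 = 21.1 ft/s. Fr₁ = V₁/√(g·y₁) = 21.1/√(32.2×2.54) = 2.33.
Conjugate-depth relation: y₂/y₁ = ½[√(1 + 8Fr₁²) − 1] = ½[√44.56 − 1] = 2.84.
y₂ = 2.84 × 2.54 = 7.21 ft.
Head loss: ΔE = (y₂ − y₁)³/(4y₁y₂) = (7.21 − 2.54)³/(4×2.54×7.21) = 102/73.2 = 1.39 ft.

ΔE = 1.39 ft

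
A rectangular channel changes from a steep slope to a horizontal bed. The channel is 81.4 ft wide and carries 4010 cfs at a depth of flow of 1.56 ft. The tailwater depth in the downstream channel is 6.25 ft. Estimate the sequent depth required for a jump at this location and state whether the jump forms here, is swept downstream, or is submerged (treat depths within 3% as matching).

q = Q/b = 4010/81.4 = 49.3 ft²/s; V₁ = q/y₁ = 31.6 ft/s. Fr₁ = V₁/√(g·y₁) = 4.46.
From the momentum equation for a rectangular channel, y₂/y₁ = ½[√(1 + 8Fr₁²) − 1] = ½[√159.8 − 1] = 5.82.
y₂ = 5.82 × 1.56 = 9.08 ft.
Tailwater y_tw = 6.25 ft: y_tw < y₂, so the jump is swept downstream.

y₂ = 9.08 ft; the jump is swept downstream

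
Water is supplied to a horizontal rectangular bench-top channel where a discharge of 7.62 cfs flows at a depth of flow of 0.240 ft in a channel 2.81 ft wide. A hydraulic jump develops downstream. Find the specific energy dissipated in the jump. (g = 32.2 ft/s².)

q = Q/b = 7.62/2.81 = 2.71 ft²/s; V₁ = q/y₁ = 11.3 ft/s. Fr₁ = V₁/√(g·y₁) = 4.06.
By Bélanger, y₂/y₁ = ½[√(1 + 8Fr₁²) − 1] = ½[√133.2 − 1] = 5.27.
y₂ = 5.27 × 0.240 = 1.26 ft.
Head loss: ΔE = (y₂ − y₁)³/(4y₁y₂) = (1.26 − 0.240)³/(4×0.240×1.26) = 1.08/1.21 = 0.886 ft.

ΔE = 0.886 ft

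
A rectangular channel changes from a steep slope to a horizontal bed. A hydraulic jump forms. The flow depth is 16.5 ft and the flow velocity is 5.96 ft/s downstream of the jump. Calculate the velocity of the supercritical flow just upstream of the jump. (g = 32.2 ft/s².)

Fr₂ = V₂/√(g·y₂) = 5.96/√(32.2×16.5) = 0.259.
Since the conjugate-depth ratio holds either way, y₁/y₂ = ½[√(1 + 8Fr₂²) − 1] = ½[√1.535 − 1] = 0.119.
y₁ = 0.119 × 16.5 = 1.97 ft.
V₁ = q/y₁ = 98.3/1.97 = 49.9 ft/s.

V₁ = 49.9 ft/s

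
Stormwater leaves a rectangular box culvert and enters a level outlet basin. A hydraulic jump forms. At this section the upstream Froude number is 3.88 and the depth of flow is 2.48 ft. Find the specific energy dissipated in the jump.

ΔE = 7.98 ft

Fr₁ = 3.88 (given).
By Bélanger, y₂/y₁ = ½[√(1 + 8Fr₁²) − 1] = ½[√121.4 − 1] = 5.01.
y₂ = 5.01 × 2.48 = 12.4 ft.
Head loss: ΔE = (y₂ − y₁)³/(4y₁y₂) = (12.4 − 2.48)³/(4×2.48×12.4) = 983/123 = 7.98 ft.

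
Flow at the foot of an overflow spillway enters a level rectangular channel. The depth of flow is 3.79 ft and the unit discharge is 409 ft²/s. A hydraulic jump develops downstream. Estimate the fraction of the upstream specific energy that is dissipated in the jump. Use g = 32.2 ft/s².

ΔE/E₁ = 0.721 (72.1%)

V₁ = q/y₁ = 409/3.79 = 108 ft/s. Fr₁ = V₁/√(g·y₁) = 108/√(32.2×3.79) = 9.77.
Sequent-depth ratio: y₂/y₁ = ½[√(1 + 8Fr₁²) − 1] = ½[√764.4 − 1] = 13.3.
y₂ = 13.3 × 3.79 = 50.5 ft.
E₁ = y₁ + V₁²/2g = 185 ft. ΔE = (y₂ − y₁)³/(4y₁y₂) = 133 ft. ΔE/E₁ = 133/185 = 0.721.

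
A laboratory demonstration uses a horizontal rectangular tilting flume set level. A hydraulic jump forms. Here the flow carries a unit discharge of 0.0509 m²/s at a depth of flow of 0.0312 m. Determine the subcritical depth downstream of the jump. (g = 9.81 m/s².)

y₂ = 0.115 m

V₁ = q/y₁ = 0.0509/0.0312 = 1.63 m/s. Fr₁ = V₁/√(g·y₁) = 1.63/√(9.81×0.0312) = 2.95.
Sequent-depth ratio: y₂/y₁ = ½[√(1 + 8Fr₁²) − 1] = ½[√70.57 − 1] = 3.70.
y₂ = 3.70 × 0.0312 = 0.115 m.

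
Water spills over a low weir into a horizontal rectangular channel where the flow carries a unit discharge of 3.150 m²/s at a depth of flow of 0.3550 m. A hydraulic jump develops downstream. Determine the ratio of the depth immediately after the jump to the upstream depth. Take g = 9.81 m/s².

V₁ = q/y₁ = 3.150/0.3550 = 8.873 m/s. Fr₁ = V₁/√(g·y₁) = 8.873/√(9.81×0.3550) = 4.755.
Conjugate-depth relation: y₂/y₁ = ½[√(1 + 8Fr₁²) − 1] = ½[√181.87 − 1] = 6.243.

y₂/y₁ = 6.243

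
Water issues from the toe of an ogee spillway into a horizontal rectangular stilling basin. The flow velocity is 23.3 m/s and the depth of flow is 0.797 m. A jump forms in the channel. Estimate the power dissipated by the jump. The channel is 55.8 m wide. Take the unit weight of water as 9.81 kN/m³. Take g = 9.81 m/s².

P = 195663 kW

Fr₁ = V₁/√(g·y₁) = 23.3/√(9.81×0.797) = 8.33.
Sequent-depth ratio: y₂/y₁ = ½[√(1 + 8Fr₁²) − 1] = ½[√556.5 − 1] = 11.3.
y₂ = 11.3 × 0.797 = 9.00 m.
Head loss: ΔE = (y₂ − y₁)³/(4y₁y₂) = (9.00 − 0.797)³/(4×0.797×9.00) = 552/28.7 = 19.2 m.
q = V₁·y₁ = 23.3 × 0.797 = 18.6 m²/s. Q = q·b = 18.6 × 55.8 = 1036 m³/s. P = γ·Q·ΔE = 9.81 × 1036 × 19.2 = 195663 kW.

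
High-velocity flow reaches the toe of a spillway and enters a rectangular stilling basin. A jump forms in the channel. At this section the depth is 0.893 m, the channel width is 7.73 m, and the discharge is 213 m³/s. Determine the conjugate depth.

q = Q/b = 213/7.73 = 27.6 m²/s; V₁ = q/y₁ = 30.9 m/s. Fr₁ = V₁/√(g·y₁) = 10.4.
Sequent-depth ratio: y₂/y₁ = ½[√(1 + 8Fr₁²) − 1] = ½[√870.5 − 1] = 14.3.
y₂ = 14.3 × 0.893 = 12.7 m.

y₂ = 12.7 m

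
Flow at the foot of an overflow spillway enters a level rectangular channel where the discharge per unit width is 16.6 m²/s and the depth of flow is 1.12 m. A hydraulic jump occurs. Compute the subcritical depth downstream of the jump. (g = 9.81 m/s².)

y₂ = 6.54 m

V₁ = q/y₁ = 16.6/1.12 = 14.8 m/s. Fr₁ = V₁/√(g·y₁) = 14.8/√(9.81×1.12) = 4.47.
Conjugate-depth relation: y₂/y₁ = ½[√(1 + 8Fr₁²) − 1] = ½[√160.9 − 1] = 5.84.
y₂ = 5.84 × 1.12 = 6.54 m.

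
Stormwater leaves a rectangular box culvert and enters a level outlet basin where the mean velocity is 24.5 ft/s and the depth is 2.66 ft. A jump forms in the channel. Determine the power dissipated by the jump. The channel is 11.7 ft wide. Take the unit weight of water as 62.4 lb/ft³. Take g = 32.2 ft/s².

Fr₁ = V₁/√(g·y₁) = 24.5/√(32.2×2.66) = 2.65.
By Bélanger, y₂/y₁ = ½[√(1 + 8Fr₁²) − 1] = ½[√57.06 − 1] = 3.28.
y₂ = 3.28 × 2.66 = 8.72 ft.
q = V₁·y₁ = 24.5 × 2.66 = 65.2 ft²/s. V₂ = q/y₂ = 65.2/8.72 = 7.48 ft/s. E₁ = y₁ + V₁²/2g = 12.0 ft; E₂ = y₂ + V₂²/2g = 9.58 ft. ΔE = E₁ − E₂ = 2.40 ft.
Q = q·b = 65.2 × 11.7 = 762 cfs. P = γ·Q·ΔE/550 = 62.4 × 762 × 2.40 / 550 = 207 hp.

P = 207 hp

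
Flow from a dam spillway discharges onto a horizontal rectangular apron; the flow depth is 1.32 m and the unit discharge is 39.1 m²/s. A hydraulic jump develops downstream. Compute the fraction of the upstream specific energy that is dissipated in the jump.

V₁ = q/y₁ = 39.1/1.32 = 29.6 m/s. Fr₁ = V₁/√(g·y₁) = 29.6/√(9.81×1.32) = 8.23.
Bélanger equation: y₂/y₁ = ½[√(1 + 8Fr₁²) − 1] = ½[√543.1 − 1] = 11.2.
y₂ = 11.2 × 1.32 = 14.7 m.
E₁ = y₁ + V₁²/2g = 46.0 m. ΔE = (y₂ − y₁)³/(4y₁y₂) = 31.0 m. ΔE/E₁ = 31.0/46.0 = 0.672.

ΔE/E₁ = 0.672 (67.2%)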